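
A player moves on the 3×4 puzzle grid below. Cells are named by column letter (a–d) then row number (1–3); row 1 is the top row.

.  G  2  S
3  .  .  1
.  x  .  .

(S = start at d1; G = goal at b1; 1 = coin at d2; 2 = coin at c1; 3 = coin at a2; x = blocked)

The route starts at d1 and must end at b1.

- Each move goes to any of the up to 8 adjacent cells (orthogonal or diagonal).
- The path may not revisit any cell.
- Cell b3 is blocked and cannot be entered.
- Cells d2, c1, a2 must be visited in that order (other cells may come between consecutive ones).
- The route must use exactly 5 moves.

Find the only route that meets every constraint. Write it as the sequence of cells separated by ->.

The waypoints must appear in the order d2, c1, a2, with no cell reused.
Route from d1: down 1 to d2, up-left 1 to c1, down-left 1 to b2, left 1 to a2, up-right 1 to b1 — 5 moves in all.
Check: order respected (1 at step 1, 2 at step 2, 3 at step 4); 5 moves as required.

d1 -> d2 -> c1 -> b2 -> a2 -> b1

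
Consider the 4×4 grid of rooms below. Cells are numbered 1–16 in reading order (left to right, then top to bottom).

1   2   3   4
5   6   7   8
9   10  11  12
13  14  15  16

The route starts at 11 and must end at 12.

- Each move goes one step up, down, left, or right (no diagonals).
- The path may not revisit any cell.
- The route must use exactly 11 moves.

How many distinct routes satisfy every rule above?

35

Need simple routes of exactly 11 moves from 11 to 12 (Manhattan distance 1, so 5 moves are spent on a detour and 5 undoing it).
Branch systematically from the start, pruning whenever the remaining move budget drops below the Manhattan distance to 12 or differs from it in parity. Grouping the completions by first move — via 7: 10; via 15: 17; via 10: 8 (no valid completion starts via 12) — and summing: 10 + 17 + 8 = 35.
That gives 35 routes.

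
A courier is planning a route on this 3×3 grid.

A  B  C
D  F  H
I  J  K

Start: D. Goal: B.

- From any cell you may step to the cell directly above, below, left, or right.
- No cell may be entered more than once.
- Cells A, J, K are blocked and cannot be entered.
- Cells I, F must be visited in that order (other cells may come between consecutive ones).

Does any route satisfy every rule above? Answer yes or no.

no

I must be visited but has only one open neighbour (D), and it is neither the start nor the goal — the route would have to enter and leave through D, re-entering it.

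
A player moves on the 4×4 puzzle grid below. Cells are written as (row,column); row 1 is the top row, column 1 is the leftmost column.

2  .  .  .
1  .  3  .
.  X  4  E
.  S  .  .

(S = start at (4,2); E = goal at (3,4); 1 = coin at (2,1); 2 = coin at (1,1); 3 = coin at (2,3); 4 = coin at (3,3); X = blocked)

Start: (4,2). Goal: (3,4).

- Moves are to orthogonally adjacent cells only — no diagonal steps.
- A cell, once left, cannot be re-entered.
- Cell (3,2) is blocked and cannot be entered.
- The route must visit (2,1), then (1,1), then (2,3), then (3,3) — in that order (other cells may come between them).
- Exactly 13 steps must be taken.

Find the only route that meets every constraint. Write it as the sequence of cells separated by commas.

(4,2), (4,1), (3,1), (2,1), (1,1), (1,2), (1,3), (1,4), (2,4), (2,3), (3,3), (4,3), (4,4), (3,4)

The waypoints must appear in the order (2,1), (1,1), (2,3), (3,3), with no cell reused.
Route from (4,2): left to (4,1), 3× up (reaching (1,1)), 3× right (reaching (1,4)), down to (2,4), left to (2,3), 2× down (reaching (4,3)), right to (4,4), up to (3,4) — 13 moves in all.
Check: order respected (1 at step 3, 2 at step 4, 3 at step 9, 4 at step 10); 13 moves as required.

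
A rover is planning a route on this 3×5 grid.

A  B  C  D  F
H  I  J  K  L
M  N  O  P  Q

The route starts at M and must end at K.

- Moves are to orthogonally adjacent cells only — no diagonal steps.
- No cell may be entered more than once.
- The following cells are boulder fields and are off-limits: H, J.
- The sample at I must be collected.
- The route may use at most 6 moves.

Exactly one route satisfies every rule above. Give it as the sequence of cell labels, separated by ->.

Any route must reach I and still end at K within 6 moves, so the order of the required stops is forced.
Route from M: right 1 to N, up 2 to B, right 2 to D, down 1 to K — 6 moves in all.
Check: all required cells visited; 6 ≤ 6 moves.

M -> N -> I -> B -> C -> D -> K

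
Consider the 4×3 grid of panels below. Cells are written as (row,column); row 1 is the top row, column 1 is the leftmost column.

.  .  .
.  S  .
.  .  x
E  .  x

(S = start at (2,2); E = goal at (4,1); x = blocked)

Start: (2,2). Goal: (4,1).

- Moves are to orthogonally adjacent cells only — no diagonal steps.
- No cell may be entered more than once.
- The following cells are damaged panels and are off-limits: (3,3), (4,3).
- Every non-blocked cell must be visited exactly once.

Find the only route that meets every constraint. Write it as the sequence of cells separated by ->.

(2,2) -> (2,3) -> (1,3) -> (1,2) -> (1,1) -> (2,1) -> (3,1) -> (3,2) -> (4,2) -> (4,1)

Need to visit all 10 open cells exactly once, starting at (2,2) and ending at (4,1).
Cell (2,3) has only two open neighbours ((1,3) and (2,2)), so the path must pass straight through it: one of those is the cell it's entered from and the other is where it exits.
Route from (2,2): right to (2,3), up to (1,3), 2× left (reaching (1,1)), 2× down (reaching (3,1)), right to (3,2), down to (4,2), left to (4,1) — 9 moves in all.
Check: all 10 open cells covered.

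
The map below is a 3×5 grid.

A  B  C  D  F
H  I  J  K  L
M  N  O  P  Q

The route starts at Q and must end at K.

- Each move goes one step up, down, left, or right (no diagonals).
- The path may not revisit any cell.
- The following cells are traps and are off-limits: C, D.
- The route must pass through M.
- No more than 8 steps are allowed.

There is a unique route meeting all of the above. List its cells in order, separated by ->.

The 8-move cap with required stops at M leaves no slack for detours.
Route from Q: left 4 to M, up 1 to H, right 3 to K — 8 moves in all.
Check: all required cells visited; 8 ≤ 8 moves.

Q -> P -> O -> N -> M -> H -> I -> J -> K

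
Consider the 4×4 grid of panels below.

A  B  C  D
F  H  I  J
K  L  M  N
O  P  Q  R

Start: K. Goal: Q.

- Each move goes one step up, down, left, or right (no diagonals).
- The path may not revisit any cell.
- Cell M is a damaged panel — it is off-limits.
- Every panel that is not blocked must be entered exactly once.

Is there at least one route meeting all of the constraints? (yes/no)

no

Colour the cells like a checkerboard: each orthogonal step flips colour, so a Hamiltonian route alternates colours. Here there are 7 cells of one colour and 8 of the other, with start on the opposite colour to the goal — the counts and endpoints can't be arranged into an alternating sequence of length 15, so no Hamiltonian route exists.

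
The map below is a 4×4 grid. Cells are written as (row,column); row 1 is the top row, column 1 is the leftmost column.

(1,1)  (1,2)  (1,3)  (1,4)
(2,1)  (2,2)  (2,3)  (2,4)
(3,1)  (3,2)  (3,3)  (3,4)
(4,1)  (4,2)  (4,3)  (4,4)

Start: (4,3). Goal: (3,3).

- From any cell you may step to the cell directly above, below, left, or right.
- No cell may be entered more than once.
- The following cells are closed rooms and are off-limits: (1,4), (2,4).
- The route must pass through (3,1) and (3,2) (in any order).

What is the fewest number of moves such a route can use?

5

Any route passes through (3,1) and (3,2) in some order between (4,3) and (3,3). Summing Manhattan distances along each leg and taking the cheapest ordering ((4,3) → (3,2) → (3,1) → (3,3)) gives a lower bound of 2 + 1 + 2 = 5 moves.
A route of 5 moves achieves this: (4,3) → (4,2) → (4,1) → (3,1) → (3,2) → (3,3).
Since 5 matches the lower bound, it is optimal.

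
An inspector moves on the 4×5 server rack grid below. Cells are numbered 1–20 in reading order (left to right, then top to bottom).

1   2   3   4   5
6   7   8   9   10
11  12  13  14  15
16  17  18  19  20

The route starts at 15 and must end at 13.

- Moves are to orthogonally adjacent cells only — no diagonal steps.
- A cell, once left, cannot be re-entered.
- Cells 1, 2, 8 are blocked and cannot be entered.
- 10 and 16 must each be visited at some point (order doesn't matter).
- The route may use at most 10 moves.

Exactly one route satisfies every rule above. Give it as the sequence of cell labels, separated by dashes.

The budget equals the shortest possible length, so every move has to be on a shortest route through the required cells.
Route from 15: up to 10, left to 9, 2× down (reaching 19), 3× left (reaching 16), up to 11, 2× right (reaching 13) — 10 moves in all.
Check: all required cells visited; 10 ≤ 10 moves.

15 - 10 - 9 - 14 - 19 - 18 - 17 - 16 - 11 - 12 - 13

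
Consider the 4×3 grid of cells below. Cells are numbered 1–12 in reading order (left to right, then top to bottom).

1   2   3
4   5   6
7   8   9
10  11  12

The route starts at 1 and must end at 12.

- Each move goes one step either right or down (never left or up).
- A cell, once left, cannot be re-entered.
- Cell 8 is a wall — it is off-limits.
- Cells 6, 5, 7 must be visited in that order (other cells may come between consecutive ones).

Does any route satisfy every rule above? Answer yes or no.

no

5 lies to the left of 6, so going from 6 to 5 would need a leftward move — but moves only go right/down, so 6 cannot be visited before 5.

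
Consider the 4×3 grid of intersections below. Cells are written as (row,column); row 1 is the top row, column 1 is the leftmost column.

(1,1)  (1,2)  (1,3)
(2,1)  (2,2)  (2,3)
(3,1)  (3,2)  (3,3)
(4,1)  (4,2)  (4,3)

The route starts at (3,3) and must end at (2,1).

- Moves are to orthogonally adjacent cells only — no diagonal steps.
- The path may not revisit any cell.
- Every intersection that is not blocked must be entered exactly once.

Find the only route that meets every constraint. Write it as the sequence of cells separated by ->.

Need to visit all 12 open cells exactly once, starting at (3,3) and ending at (2,1).
Cell (1,3) has only two open neighbours ((2,3) and (1,2)), so the path must pass straight through it: one of those is the cell it's entered from and the other is where it exits.
Route from (3,3): down to (4,3), 2× left (reaching (4,1)), up to (3,1), right to (3,2), up to (2,2), right to (2,3), up to (1,3), 2× left (reaching (1,1)), down to (2,1) — 11 moves in all.
Check: all 12 open cells covered.

(3,3) -> (4,3) -> (4,2) -> (4,1) -> (3,1) -> (3,2) -> (2,2) -> (2,3) -> (1,3) -> (1,2) -> (1,1) -> (2,1)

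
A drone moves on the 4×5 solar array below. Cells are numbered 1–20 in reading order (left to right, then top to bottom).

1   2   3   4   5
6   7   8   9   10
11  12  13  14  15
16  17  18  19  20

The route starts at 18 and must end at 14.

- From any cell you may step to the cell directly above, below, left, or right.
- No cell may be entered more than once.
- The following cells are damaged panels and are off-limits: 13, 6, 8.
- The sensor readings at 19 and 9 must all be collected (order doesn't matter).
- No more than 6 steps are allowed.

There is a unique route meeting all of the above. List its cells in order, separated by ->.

18 -> 19 -> 20 -> 15 -> 10 -> 9 -> 14

Any route must reach 19 and 9 and still end at 14 within 6 moves, so the order of the required stops is forced.
Route from 18: 2× right (reaching 20), 2× up (reaching 10), left to 9, down to 14 — 6 moves in all.
Check: all required cells visited; 6 ≤ 6 moves.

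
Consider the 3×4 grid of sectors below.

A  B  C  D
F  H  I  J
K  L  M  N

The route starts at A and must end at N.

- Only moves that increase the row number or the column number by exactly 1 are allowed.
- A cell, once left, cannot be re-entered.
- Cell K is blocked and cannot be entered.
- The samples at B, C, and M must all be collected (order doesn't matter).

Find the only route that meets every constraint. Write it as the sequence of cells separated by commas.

A, B, C, I, M, N

Moves only go right or down, so the column and row indices never decrease.
Route from A: 2× right (reaching C), 2× down (reaching M), right to N — 5 moves in all.
Check: all required cells visited.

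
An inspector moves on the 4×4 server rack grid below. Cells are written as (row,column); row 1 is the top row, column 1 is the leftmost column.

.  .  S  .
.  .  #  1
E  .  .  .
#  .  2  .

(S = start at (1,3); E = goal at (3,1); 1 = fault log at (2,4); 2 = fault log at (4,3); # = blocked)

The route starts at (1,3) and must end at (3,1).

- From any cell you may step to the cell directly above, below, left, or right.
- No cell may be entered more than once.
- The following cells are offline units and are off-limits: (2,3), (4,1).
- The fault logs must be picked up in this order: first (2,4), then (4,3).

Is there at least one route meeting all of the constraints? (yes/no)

One route that works: (1,3) → (1,4) → (2,4) → (3,4) → (4,4) → (4,3) → (3,3) → (3,2) → (3,1).

yes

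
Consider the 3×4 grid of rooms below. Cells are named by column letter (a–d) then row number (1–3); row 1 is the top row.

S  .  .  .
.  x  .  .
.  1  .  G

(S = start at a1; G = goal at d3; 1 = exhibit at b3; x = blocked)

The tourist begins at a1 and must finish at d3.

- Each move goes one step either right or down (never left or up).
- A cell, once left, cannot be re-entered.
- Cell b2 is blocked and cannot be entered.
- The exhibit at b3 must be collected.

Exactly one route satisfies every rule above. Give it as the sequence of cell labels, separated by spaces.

Moves only go right or down, so the column and row indices never decrease.
Route from a1: 2× down (reaching a3), 3× right (reaching d3) — 5 moves in all.
Check: all required cells visited.

a1 a2 a3 b3 c3 d3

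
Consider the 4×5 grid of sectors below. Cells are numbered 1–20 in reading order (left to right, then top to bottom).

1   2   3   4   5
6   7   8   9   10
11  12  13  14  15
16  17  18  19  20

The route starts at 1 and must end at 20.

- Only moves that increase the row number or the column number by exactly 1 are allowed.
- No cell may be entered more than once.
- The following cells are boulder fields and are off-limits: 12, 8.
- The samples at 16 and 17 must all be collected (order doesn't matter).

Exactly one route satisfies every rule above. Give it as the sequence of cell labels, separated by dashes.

1 - 6 - 11 - 16 - 17 - 18 - 19 - 20

Moves only go right or down, so the column and row indices never decrease.
Route from 1: 3× down (reaching 16), 4× right (reaching 20) — 7 moves in all.
Check: all required cells visited.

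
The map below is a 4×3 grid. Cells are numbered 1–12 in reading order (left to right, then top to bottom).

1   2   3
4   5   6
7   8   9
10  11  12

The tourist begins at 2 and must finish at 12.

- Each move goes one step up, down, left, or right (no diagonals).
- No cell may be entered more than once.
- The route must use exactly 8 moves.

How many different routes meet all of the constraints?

11

Need simple routes of exactly 8 moves from 2 to 12 (Manhattan distance 4, so 2 moves are spent on a detour and 2 undoing it).
Branch systematically from the start, pruning whenever the remaining move budget drops below the Manhattan distance to 12 or differs from it in parity. Grouping the completions by first move — via 5: 2; via 1: 4; via 3: 5 — and summing: 2 + 4 + 5 = 11.
That gives 11 routes.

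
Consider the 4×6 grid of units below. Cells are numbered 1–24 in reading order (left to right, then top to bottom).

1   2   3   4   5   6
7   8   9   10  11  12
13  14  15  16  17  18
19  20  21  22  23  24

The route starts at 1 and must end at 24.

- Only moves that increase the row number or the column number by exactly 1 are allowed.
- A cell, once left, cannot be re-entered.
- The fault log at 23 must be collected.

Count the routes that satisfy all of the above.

35

A right/down-only route from 1 to 24 makes exactly 3 down-moves and 5 right-moves in some order.
With no other constraints that would be C(8,3) = 56 routes.
Split at 23 and multiply the segment counts: 1→23: 35; 23→24: 1; product = 35.
That gives 35 routes.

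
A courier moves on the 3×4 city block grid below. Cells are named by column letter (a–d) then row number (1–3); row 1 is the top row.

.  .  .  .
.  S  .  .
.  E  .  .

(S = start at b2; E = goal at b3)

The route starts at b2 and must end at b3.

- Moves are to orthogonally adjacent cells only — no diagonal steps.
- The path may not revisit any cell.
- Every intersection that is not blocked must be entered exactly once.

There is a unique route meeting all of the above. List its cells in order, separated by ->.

Need to visit all 12 open cells exactly once, starting at b2 and ending at b3.
Route from b2: right to c2, down to c3, right to d3, 2× up (reaching d1), 3× left (reaching a1), 2× down (reaching a3), right to b3 — 11 moves in all.
Check: all 12 open cells covered.

b2 -> c2 -> c3 -> d3 -> d2 -> d1 -> c1 -> b1 -> a1 -> a2 -> a3 -> b3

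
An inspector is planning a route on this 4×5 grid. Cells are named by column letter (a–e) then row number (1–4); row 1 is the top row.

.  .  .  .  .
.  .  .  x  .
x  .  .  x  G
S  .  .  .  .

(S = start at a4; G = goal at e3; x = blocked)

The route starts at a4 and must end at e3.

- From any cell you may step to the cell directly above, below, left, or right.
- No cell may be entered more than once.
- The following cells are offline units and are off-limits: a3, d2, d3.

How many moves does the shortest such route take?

The Manhattan distance from a4 to e3 is |4−3| + |1−5| = 5, so at least 5 moves are needed.
A route of 5 moves achieves this: a4 → b4 → c4 → d4 → e4 → e3.
Since 5 matches the lower bound, it is optimal.

5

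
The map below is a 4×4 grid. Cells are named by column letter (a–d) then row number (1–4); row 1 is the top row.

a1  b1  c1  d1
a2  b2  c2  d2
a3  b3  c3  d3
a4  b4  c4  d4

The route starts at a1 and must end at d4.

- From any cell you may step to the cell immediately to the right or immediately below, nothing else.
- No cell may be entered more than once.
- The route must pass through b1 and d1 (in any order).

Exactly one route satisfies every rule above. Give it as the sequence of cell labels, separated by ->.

Moves only go right or down, so the column and row indices never decrease.
Route from a1: right 3 to d1, down 3 to d4 — 6 moves in all.
Check: all required cells visited.

a1 -> b1 -> c1 -> d1 -> d2 -> d3 -> d4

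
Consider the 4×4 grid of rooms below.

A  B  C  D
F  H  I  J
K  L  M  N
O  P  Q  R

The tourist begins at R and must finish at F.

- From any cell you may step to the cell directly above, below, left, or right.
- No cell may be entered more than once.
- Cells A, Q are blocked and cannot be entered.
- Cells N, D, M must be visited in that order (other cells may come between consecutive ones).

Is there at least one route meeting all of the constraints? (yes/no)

yes

One route that works: R → N → J → D → C → I → M → L → H → F.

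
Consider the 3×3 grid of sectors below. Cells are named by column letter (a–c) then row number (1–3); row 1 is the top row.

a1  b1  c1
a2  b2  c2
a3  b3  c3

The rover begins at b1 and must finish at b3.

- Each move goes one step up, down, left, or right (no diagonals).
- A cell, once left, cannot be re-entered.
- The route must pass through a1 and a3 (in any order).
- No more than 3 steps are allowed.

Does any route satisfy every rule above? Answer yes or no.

Even ignoring the no-revisit rule, getting from b1 to b3, taking the cheapest ordering b1 → a1 → a3 → b3 needs at least 1 + 2 + 1 = 4 moves (Manhattan distance per leg), which exceeds the 3-move limit.

no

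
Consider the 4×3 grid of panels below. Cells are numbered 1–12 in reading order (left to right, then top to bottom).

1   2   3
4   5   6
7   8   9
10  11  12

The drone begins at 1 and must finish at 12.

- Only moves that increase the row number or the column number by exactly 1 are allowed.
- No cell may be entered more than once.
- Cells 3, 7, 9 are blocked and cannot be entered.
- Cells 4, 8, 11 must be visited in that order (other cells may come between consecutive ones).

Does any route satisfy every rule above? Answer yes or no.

One route that works: 1 → 4 → 5 → 8 → 11 → 12.

yes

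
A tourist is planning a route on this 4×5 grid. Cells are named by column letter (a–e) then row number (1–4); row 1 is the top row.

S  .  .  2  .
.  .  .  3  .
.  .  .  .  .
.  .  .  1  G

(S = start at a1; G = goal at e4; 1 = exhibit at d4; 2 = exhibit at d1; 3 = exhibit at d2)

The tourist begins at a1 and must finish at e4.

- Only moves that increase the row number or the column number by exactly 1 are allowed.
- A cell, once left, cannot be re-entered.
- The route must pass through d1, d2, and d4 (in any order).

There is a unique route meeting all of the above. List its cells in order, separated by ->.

a1 -> b1 -> c1 -> d1 -> d2 -> d3 -> d4 -> e4

Moves only go right or down, so the column and row indices never decrease.
Route from a1: right 3 to d1, down 3 to d4, right 1 to e4 — 7 moves in all.
Check: all required cells visited.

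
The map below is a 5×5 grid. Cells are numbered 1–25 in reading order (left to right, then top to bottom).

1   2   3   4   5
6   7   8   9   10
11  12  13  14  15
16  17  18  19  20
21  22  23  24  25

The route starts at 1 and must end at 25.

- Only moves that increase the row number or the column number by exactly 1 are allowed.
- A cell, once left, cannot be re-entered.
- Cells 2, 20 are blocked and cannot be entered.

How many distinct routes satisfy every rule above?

A right/down-only route from 1 to 25 makes exactly 4 down-moves and 4 right-moves in some order.
With no other constraints that would be C(8,4) = 70 routes.
Subtract routes through each blocked cell (inclusion–exclusion for overlaps): − through 2: 35 − through 20: 35 + through 2&20: 20 → 20.
That gives 20 routes.

20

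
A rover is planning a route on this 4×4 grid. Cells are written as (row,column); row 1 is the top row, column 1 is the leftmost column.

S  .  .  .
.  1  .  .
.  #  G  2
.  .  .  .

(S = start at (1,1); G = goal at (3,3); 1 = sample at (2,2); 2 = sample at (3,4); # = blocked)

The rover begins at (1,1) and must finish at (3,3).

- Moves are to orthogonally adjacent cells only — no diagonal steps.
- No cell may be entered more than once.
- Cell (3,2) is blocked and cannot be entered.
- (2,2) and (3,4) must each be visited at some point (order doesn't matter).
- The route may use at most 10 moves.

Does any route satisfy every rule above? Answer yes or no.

yes

One route that works: (1,1) → (2,1) → (2,2) → (2,3) → (2,4) → (3,4) → (3,3).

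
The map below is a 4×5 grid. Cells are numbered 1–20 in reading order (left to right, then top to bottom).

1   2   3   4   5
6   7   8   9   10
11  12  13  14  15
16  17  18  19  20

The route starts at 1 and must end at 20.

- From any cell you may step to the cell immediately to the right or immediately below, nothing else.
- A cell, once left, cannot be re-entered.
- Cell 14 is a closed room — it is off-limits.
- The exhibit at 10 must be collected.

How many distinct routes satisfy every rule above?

5

A right/down-only route from 1 to 20 makes exactly 3 down-moves and 4 right-moves in some order.
With no other constraints that would be C(7,3) = 35 routes.
Split at 10 and multiply the segment counts (each segment already excludes blocked cells): 1→10: 5; 10→20: 1; product = 5.
That gives 5 routes.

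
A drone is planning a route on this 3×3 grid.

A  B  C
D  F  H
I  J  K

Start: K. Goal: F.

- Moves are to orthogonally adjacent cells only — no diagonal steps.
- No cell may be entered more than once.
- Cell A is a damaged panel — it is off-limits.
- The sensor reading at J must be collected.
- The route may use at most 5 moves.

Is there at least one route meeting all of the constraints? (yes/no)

One route that works: K → J → F.

yes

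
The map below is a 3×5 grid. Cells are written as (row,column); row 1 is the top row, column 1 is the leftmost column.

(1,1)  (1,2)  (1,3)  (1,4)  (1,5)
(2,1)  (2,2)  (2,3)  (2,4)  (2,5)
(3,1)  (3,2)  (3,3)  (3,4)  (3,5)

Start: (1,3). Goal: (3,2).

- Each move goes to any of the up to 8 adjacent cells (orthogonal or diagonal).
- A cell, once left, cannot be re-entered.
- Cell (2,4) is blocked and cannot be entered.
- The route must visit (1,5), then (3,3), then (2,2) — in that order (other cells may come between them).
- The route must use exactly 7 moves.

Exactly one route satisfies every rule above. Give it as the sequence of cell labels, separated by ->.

The waypoints must appear in the order (1,5), (3,3), (2,2), with no cell reused.
Route from (1,3): right 2 to (1,5), down 1 to (2,5), down-left 1 to (3,4), left 1 to (3,3), up-left 1 to (2,2), down 1 to (3,2) — 7 moves in all.
Check: order respected ((1,5) at step 2, (3,3) at step 5, (2,2) at step 6); 7 moves as required.

(1,3) -> (1,4) -> (1,5) -> (2,5) -> (3,4) -> (3,3) -> (2,2) -> (3,2)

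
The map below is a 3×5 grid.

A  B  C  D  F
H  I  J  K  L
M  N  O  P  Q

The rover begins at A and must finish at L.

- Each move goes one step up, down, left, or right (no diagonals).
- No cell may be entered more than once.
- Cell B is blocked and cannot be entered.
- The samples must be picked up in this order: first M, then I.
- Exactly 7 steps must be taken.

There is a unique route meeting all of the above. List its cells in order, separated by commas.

The waypoints must appear in the order M, I, with no cell reused.
Route from A: 2× down (reaching M), right to N, up to I, 3× right (reaching L) — 7 moves in all.
Check: order respected (M at step 2, I at step 4); 7 moves as required.

A, H, M, N, I, J, K, L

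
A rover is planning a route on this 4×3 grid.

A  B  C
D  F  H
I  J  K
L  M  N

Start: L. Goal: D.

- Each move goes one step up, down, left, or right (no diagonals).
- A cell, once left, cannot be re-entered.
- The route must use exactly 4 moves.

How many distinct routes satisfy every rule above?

Need simple routes of exactly 4 moves from L to D (Manhattan distance 2, so 1 moves are spent on a detour and 1 undoing it).
Enumerating: L I J F D | L M J F D | L M J I D.
That gives 3 routes.

3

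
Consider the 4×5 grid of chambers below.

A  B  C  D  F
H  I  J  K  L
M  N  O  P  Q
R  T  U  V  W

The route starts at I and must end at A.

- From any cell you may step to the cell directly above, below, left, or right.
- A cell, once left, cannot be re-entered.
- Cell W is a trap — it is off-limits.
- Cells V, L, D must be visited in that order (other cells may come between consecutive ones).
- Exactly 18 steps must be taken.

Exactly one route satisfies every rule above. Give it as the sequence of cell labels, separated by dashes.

The waypoints must appear in the order V, L, D, with no cell reused.
Route from I: left to H, 2× down (reaching R), right to T, up to N, right to O, down to U, right to V, up to P, right to Q, 2× up (reaching F), left to D, down to K, left to J, up to C, 2× left (reaching A) — 18 moves in all.
Check: order respected (V at step 8, L at step 11, D at step 13); 18 moves as required.

I - H - M - R - T - N - O - U - V - P - Q - L - F - D - K - J - C - B - A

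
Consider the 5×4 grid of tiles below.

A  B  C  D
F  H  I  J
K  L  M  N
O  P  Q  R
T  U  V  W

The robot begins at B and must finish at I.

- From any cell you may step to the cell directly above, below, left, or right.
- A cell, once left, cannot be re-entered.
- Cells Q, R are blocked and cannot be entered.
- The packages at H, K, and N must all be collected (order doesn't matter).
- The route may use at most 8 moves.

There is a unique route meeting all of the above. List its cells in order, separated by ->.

B -> H -> F -> K -> L -> M -> N -> J -> I

The budget equals the shortest possible length, so every move has to be on a shortest route through the required cells.
Route from B: down to H, left to F, down to K, 3× right (reaching N), up to J, left to I — 8 moves in all.
Check: all required cells visited; 8 ≤ 8 moves.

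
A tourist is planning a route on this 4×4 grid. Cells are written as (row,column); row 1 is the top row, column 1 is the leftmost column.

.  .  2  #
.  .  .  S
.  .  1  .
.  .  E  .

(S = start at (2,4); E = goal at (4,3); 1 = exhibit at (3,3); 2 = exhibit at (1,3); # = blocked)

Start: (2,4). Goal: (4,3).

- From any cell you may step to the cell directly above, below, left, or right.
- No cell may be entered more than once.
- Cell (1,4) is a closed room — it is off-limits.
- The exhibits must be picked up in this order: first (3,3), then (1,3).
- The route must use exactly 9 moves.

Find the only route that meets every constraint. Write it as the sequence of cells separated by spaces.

(2,4) (3,4) (3,3) (2,3) (1,3) (1,2) (2,2) (3,2) (4,2) (4,3)

The waypoints must appear in the order (3,3), (1,3), with no cell reused.
Route from (2,4): down 1 to (3,4), left 1 to (3,3), up 2 to (1,3), left 1 to (1,2), down 3 to (4,2), right 1 to (4,3) — 9 moves in all.
Check: order respected (1 at step 2, 2 at step 4); 9 moves as required.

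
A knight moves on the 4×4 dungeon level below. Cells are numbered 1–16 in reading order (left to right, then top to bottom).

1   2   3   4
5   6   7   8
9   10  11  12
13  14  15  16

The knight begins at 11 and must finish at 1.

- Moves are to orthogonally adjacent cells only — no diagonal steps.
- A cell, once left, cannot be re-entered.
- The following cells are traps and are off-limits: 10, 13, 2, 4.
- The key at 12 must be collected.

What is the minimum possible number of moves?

6

Any route passes through 12 somewhere between 11 and 1. Summing Manhattan distances along the two legs (11 → 12 → 1) gives a lower bound of 1 + 5 = 6 moves.
A route of 6 moves achieves this: 11 → 12 → 8 → 7 → 6 → 5 → 1.
Since 6 matches the lower bound, it is optimal.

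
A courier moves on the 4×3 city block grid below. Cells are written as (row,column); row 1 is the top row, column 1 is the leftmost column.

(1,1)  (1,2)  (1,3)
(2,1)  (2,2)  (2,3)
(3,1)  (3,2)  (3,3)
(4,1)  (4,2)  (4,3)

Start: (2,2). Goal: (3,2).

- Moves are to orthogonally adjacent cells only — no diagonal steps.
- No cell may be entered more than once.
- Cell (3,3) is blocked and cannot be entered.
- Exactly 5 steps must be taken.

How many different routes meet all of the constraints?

Need simple routes of exactly 5 moves from (2,2) to (3,2) (Manhattan distance 1, so 2 moves are spent on a detour and 2 undoing it).
Enumerating: (2,2) (1,2) (1,1) (2,1) (3,1) (3,2) | (2,2) (2,1) (3,1) (4,1) (4,2) (3,2).
That gives 2 routes.

2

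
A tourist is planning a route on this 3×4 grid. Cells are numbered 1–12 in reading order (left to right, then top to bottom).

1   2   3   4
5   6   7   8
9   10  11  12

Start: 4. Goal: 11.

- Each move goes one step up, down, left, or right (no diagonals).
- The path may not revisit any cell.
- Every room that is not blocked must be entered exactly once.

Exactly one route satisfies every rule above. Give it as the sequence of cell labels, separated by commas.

Need to visit all 12 open cells exactly once, starting at 4 and ending at 11.
Route from 4: 3× left (reaching 1), 2× down (reaching 9), right to 10, up to 6, 2× right (reaching 8), down to 12, left to 11 — 11 moves in all.
Check: all 12 open cells covered.

4, 3, 2, 1, 5, 9, 10, 6, 7, 8, 12, 11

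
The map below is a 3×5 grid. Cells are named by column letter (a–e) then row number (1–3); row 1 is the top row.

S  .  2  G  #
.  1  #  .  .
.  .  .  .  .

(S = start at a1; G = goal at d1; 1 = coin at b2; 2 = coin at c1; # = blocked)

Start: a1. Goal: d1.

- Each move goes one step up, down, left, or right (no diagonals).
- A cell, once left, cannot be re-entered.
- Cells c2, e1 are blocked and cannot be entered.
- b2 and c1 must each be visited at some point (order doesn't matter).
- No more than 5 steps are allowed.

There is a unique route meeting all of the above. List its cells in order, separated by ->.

Any route must reach b2 and c1 and still end at d1 within 5 moves, so the order of the required stops is forced.
Route from a1: down 1 to a2, right 1 to b2, up 1 to b1, right 2 to d1 — 5 moves in all.
Check: all required cells visited; 5 ≤ 5 moves.

a1 -> a2 -> b2 -> b1 -> c1 -> d1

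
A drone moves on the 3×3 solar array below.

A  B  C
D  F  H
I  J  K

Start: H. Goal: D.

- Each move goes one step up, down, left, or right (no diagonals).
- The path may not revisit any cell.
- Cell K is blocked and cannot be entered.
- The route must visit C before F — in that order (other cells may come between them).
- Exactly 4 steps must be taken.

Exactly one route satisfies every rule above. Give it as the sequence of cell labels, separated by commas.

H, C, B, F, D

The waypoints must appear in the order C, F, with no cell reused.
Route from H: up to C, left to B, down to F, left to D — 4 moves in all.
Check: order respected (C at step 1, F at step 3); 4 moves as required.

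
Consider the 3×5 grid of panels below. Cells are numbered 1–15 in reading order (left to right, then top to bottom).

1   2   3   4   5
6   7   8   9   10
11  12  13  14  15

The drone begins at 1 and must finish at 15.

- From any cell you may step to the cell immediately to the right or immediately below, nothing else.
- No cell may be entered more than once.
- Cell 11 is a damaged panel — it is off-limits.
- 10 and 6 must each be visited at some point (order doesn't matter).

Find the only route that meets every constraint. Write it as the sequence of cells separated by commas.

Moves only go right or down, so the column and row indices never decrease.
Route from 1: down to 6, 4× right (reaching 10), down to 15 — 6 moves in all.
Check: all required cells visited.

1, 6, 7, 8, 9, 10, 15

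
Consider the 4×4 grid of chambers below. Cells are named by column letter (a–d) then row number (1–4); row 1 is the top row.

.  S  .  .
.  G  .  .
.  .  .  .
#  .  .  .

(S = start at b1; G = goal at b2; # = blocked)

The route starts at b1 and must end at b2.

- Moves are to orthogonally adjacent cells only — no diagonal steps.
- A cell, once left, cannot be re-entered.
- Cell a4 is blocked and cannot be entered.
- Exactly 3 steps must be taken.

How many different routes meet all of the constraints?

Need simple routes of exactly 3 moves from b1 to b2 (Manhattan distance 1, so 1 moves are spent on a detour and 1 undoing it).
Enumerating: b1 a1 a2 b2 | b1 c1 c2 b2.
That gives 2 routes.

2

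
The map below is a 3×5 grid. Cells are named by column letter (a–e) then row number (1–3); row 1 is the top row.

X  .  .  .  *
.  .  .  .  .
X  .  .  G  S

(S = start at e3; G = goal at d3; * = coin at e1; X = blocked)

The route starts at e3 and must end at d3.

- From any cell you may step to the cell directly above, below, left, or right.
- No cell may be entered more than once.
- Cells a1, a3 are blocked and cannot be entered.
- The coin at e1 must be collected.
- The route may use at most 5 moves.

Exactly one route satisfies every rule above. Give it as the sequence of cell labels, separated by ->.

e3 -> e2 -> e1 -> d1 -> d2 -> d3

The budget equals the shortest possible length, so every move has to be on a shortest route through the required cells.
Route from e3: 2× up (reaching e1), left to d1, 2× down (reaching d3) — 5 moves in all.
Check: all required cells visited; 5 ≤ 5 moves.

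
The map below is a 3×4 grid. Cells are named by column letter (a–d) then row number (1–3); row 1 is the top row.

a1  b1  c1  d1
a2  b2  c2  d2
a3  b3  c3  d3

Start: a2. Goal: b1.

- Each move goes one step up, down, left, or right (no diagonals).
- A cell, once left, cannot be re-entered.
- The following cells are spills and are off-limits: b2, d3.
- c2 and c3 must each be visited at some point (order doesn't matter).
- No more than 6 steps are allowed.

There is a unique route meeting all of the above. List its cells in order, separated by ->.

a2 -> a3 -> b3 -> c3 -> c2 -> c1 -> b1

The budget equals the shortest possible length, so every move has to be on a shortest route through the required cells.
Route from a2: down to a3, 2× right (reaching c3), 2× up (reaching c1), left to b1 — 6 moves in all.
Check: all required cells visited; 6 ≤ 6 moves.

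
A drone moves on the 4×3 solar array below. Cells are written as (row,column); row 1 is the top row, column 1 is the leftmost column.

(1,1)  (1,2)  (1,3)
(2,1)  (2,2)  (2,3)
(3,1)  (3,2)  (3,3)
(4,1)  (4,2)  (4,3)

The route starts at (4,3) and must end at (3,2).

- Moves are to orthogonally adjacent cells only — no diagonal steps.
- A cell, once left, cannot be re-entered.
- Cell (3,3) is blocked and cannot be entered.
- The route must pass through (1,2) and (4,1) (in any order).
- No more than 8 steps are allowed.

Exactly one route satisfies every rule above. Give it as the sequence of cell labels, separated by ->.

The budget equals the shortest possible length, so every move has to be on a shortest route through the required cells.
Route from (4,3): 2× left (reaching (4,1)), 3× up (reaching (1,1)), right to (1,2), 2× down (reaching (3,2)) — 8 moves in all.
Check: all required cells visited; 8 ≤ 8 moves.

(4,3) -> (4,2) -> (4,1) -> (3,1) -> (2,1) -> (1,1) -> (1,2) -> (2,2) -> (3,2)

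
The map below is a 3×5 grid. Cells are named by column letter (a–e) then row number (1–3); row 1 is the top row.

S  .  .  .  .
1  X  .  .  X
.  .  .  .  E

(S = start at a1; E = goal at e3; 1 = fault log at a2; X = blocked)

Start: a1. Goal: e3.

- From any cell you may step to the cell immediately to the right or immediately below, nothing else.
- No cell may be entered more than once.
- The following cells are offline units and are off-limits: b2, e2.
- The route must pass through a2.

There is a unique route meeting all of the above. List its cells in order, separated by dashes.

a1 - a2 - a3 - b3 - c3 - d3 - e3

Moves only go right or down, so the column and row indices never decrease.
Route from a1: 2× down (reaching a3), 4× right (reaching e3) — 6 moves in all.
Check: all required cells visited.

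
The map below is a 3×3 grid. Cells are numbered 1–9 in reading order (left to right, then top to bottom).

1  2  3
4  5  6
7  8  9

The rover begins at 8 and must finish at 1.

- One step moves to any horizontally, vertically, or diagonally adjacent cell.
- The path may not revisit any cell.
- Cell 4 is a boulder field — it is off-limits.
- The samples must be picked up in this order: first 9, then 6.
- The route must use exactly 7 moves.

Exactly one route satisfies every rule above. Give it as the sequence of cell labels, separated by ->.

8 -> 7 -> 5 -> 9 -> 6 -> 3 -> 2 -> 1

The waypoints must appear in the order 9, 6, with no cell reused.
Route from 8: left 1 to 7, up-right 1 to 5, down-right 1 to 9, up 2 to 3, left 2 to 1 — 7 moves in all.
Check: order respected (9 at step 3, 6 at step 4); 7 moves as required.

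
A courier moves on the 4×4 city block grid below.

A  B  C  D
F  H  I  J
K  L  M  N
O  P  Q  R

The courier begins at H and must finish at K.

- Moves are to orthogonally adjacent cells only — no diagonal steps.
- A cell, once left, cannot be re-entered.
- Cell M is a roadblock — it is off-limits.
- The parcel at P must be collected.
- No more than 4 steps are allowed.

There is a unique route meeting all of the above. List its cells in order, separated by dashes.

The 4-move cap with required stops at P leaves no slack for detours.
Route from H: down 2 to P, left 1 to O, up 1 to K — 4 moves in all.
Check: all required cells visited; 4 ≤ 4 moves.

H - L - P - O - K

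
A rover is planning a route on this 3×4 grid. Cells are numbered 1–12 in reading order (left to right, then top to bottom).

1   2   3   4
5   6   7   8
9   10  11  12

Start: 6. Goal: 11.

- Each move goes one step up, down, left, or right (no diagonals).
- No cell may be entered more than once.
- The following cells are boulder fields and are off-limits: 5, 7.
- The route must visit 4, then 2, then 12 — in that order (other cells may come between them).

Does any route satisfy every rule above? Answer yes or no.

Ignoring the required order, 1 revisit-free route from 6 to 11 passes through all of 4, 2, and 12; the waypoint orders that occur are 2 → 4 → 12 (1) — never 4 → 2 → 12.

no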